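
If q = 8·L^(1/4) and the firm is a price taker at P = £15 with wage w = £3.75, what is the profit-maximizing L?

L* = 16

MP_L = (1/4)·8·L^(-3/4) = 2·L^(-3/4).
Profit maximization for a price taker requires P·MP_L = w: 15·2·L^(-3/4) = 3.75.
So L^(-3/4) = 0.125, which gives L = 16.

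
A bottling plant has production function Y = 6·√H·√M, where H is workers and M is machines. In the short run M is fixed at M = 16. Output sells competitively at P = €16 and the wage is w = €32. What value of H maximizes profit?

With M = 16, MP_H = (1/2)·6·H^(-1/2)·16^(1/2) = 12·H^(-1/2).
Profit maximization for a price taker requires P·MP_H = w: 16·12·H^(-1/2) = 32.
So H^(-1/2) = 1/6, which gives H = 36.

H* = 36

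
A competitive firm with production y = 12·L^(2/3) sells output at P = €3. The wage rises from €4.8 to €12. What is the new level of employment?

L* = 8

From P·MP_L = w with MP_L = 8·L^(-1/3), the labor demand is L(w) = (24/w)^(3).
At w = 4.8: L = 125. At w = 12: L = 8.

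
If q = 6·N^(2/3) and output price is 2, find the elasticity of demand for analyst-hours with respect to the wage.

ε = -3

MP_N = (2/3)·6·N^(-1/3), so P·MP_N = w gives 8·N^(-1/3) = w.
Solving, N(w) = (8/w)^(3). This is a constant-elasticity form: N ∝ w^(−3), so ε = −3.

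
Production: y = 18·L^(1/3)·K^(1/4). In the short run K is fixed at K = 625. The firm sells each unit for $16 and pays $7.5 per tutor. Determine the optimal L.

L* = 512

With K = 625, MP_L = (1/3)·18·L^(-2/3)·625^(1/4) = 30·L^(-2/3).
Profit maximization for a price taker requires P·MP_L = w: 16·30·L^(-2/3) = 7.5.
So L^(-2/3) = 0.015625, which gives L = 512.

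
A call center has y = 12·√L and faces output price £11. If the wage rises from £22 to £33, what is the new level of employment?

L* = 4

From P·MP_L = w with MP_L = 6·L^(-1/2), the labor demand is L(w) = (66/w)^(2).
At w = 22: L = 9. At w = 33: L = 4.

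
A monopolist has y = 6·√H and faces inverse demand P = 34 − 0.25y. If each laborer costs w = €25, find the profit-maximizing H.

Marginal revenue from the inverse demand is MR = 34 − 0.5y.
The marginal product is MP_H = 3·H^(-1/2).
A monopolist hires until marginal revenue product equals the wage: MR·MP_H = w.
At H, y = 6·√H. Substituting and solving: (34 − 3·√H)·3·H^(-1/2) = 25 gives H = 9.

H* = 9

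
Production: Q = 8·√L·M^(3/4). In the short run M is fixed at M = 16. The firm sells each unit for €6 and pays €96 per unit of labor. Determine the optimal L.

With M = 16, MP_L = (1/2)·8·L^(-1/2)·16^(3/4) = 32·L^(-1/2).
Profit maximization for a price taker requires P·MP_L = w: 6·32·L^(-1/2) = 96.
So L^(-1/2) = 0.5, which gives L = 4.

L* = 4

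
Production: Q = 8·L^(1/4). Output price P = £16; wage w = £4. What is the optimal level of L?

MP_L = (1/4)·8·L^(-3/4) = 2·L^(-3/4).
Profit maximization for a price taker requires P·MP_L = w: 16·2·L^(-3/4) = 4.
So L^(-3/4) = 0.125, which gives L = 16.

L* = 16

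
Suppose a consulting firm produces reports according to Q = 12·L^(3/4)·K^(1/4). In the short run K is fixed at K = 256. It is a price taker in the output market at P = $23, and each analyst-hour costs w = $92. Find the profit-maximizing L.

L* = 6561

With K = 256, MP_L = (3/4)·12·L^(-1/4)·256^(1/4) = 36·L^(-1/4).
Profit maximization for a price taker requires P·MP_L = w: 23·36·L^(-1/4) = 92.
So L^(-1/4) = 1/9, which gives L = 6561.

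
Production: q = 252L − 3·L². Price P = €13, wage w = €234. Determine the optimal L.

The marginal product of L is MP_L = 252 − 6L.
A price-taking firm hires until the value of the marginal product equals the wage: P·MP_L = w, so 13·(252 − 6L) = 234.
Then 252 − 6L = 18, giving L = 39.

L* = 39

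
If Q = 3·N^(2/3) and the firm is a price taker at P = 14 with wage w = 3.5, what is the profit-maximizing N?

N* = 512

MP_N = (2/3)·3·N^(-1/3) = 2·N^(-1/3).
Profit maximization for a price taker requires P·MP_N = w: 14·2·N^(-1/3) = 3.5.
So N^(-1/3) = 0.125, which gives N = 512.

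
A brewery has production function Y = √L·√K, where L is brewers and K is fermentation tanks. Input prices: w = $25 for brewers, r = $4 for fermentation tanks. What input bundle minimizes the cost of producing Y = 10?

L* = 4, K* = 25

Cost minimization requires the marginal rate of technical substitution to equal the input-price ratio: MP_L/MP_K = w/r.
Here MP_L/MP_K = (1/2)·(K/L)/(1/2) = (K/L). Setting this equal to 25/4 = 6.25 gives K = 6.25L.
Substituting into Y = 10: L^(1/2)·(6.25L)^(1/2) = 10.
Solving, L = 4 and K = 25.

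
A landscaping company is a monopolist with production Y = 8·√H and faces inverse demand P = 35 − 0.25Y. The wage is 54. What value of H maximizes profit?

Marginal revenue from the inverse demand is MR = 35 − 0.5Y.
The marginal product is MP_H = 4·H^(-1/2).
A monopolist hires until marginal revenue product equals the wage: MR·MP_H = w.
At H, Y = 8·√H. Substituting and solving: (35 − 4·√H)·4·H^(-1/2) = 54 gives H = 4.

H* = 4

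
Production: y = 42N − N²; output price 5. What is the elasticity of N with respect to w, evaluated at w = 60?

From P·MP_N = w with MP_N = 42 − 2N, labor demand is N(w) = (42 − w/5)/2.
dN/dw = −1/(10) = -0.1.
At w = 60, N = 15, so ε = (dN/dw)·(w/N) = (-0.1)·(60/15) = -0.4.

ε = -0.4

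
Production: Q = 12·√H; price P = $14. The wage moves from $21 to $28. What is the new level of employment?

H* = 9

From P·MP_H = w with MP_H = 6·H^(-1/2), the labor demand is H(w) = (84/w)^(2).
At w = 21: H = 16. At w = 28: H = 9.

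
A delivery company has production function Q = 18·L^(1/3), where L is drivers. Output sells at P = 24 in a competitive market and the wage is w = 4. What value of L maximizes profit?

L* = 216

MP_L = (1/3)·18·L^(-2/3) = 6·L^(-2/3).
Profit maximization for a price taker requires P·MP_L = w: 24·6·L^(-2/3) = 4.
So L^(-2/3) = 1/36, which gives L = 216.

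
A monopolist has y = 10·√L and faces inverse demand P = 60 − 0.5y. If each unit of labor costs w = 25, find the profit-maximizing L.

L* = 16

Marginal revenue from the inverse demand is MR = 60 − y.
The marginal product is MP_L = 5·L^(-1/2).
A monopolist hires until marginal revenue product equals the wage: MR·MP_L = w.
At L, y = 10·√L. Substituting and solving: (60 − 10·√L)·5·L^(-1/2) = 25 gives L = 16.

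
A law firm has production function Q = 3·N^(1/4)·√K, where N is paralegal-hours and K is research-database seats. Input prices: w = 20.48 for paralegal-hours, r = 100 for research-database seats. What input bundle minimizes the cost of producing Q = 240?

N* = 625, K* = 256

Cost minimization requires the marginal rate of technical substitution to equal the input-price ratio: MP_N/MP_K = w/r.
Here MP_N/MP_K = (1/4)·(K/N)/(1/2) = 0.5·(K/N). Setting this equal to 20.48/100 = 0.2048 gives K = 0.4096N.
Substituting into Q = 240: 3·N^(1/4)·(0.4096N)^(1/2) = 240.
Solving, N = 625 and K = 256.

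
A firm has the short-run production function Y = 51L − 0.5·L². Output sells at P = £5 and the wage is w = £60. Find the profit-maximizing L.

The marginal product of L is MP_L = 51 − L.
A price-taking firm hires until the value of the marginal product equals the wage: P·MP_L = w, so 5·(51 − L) = 60.
Then 51 − L = 12, giving L = 39.

L* = 39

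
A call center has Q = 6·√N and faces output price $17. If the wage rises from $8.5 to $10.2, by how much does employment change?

From P·MP_N = w with MP_N = 3·N^(-1/2), the labor demand is N(w) = (51/w)^(2).
At w = 8.5: N = 36. At w = 10.2: N = 25.
ΔN = 25 − 36 = -11.

ΔN = -11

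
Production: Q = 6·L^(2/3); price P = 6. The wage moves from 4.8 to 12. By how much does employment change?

From P·MP_L = w with MP_L = 4·L^(-1/3), the labor demand is L(w) = (24/w)^(3).
At w = 4.8: L = 125. At w = 12: L = 8.
ΔL = 8 − 125 = -117.

ΔL = -117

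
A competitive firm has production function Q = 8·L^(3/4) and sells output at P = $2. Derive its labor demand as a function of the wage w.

MP_L = (3/4)·8·L^(-1/4) = 6·L^(-1/4).
Setting P·MP_L = w: 12·L^(-1/4) = w.
Solving for L: L^(-1/4) = w/12, so L = (12/w)^(4).

L(w) = 20736/w^(4)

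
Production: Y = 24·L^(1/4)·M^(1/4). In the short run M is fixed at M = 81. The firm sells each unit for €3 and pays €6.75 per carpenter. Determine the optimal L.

With M = 81, MP_L = (1/4)·24·L^(-3/4)·81^(1/4) = 18·L^(-3/4).
Profit maximization for a price taker requires P·MP_L = w: 3·18·L^(-3/4) = 6.75.
So L^(-3/4) = 0.125, which gives L = 16.

L* = 16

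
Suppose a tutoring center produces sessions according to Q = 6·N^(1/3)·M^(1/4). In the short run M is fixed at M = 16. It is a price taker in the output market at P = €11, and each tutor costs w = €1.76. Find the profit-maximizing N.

With M = 16, MP_N = (1/3)·6·N^(-2/3)·16^(1/4) = 4·N^(-2/3).
Profit maximization for a price taker requires P·MP_N = w: 11·4·N^(-2/3) = 1.76.
So N^(-2/3) = 0.04, which gives N = 125.

N* = 125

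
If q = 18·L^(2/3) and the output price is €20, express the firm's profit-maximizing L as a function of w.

L(w) = (240/w)^(3)

MP_L = (2/3)·18·L^(-1/3) = 12·L^(-1/3).
Setting P·MP_L = w: 240·L^(-1/3) = w.
Solving for L: L^(-1/3) = w/240, so L = (240/w)^(3).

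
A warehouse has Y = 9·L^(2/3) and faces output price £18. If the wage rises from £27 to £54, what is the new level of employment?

L* = 8

From P·MP_L = w with MP_L = 6·L^(-1/3), the labor demand is L(w) = (108/w)^(3).
At w = 27: L = 64. At w = 54: L = 8.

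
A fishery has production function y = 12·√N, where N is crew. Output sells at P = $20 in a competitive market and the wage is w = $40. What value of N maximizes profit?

N* = 9

MP_N = (1/2)·12·N^(-1/2) = 6·N^(-1/2).
Profit maximization for a price taker requires P·MP_N = w: 20·6·N^(-1/2) = 40.
So N^(-1/2) = 1/3, which gives N = 9.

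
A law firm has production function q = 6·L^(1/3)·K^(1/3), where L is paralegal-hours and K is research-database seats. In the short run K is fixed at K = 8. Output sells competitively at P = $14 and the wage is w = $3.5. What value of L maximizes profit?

L* = 64

With K = 8, MP_L = (1/3)·6·L^(-2/3)·8^(1/3) = 4·L^(-2/3).
Profit maximization for a price taker requires P·MP_L = w: 14·4·L^(-2/3) = 3.5.
So L^(-2/3) = 0.0625, which gives L = 64.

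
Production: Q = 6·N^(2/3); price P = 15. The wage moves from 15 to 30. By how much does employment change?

From P·MP_N = w with MP_N = 4·N^(-1/3), the labor demand is N(w) = (60/w)^(3).
At w = 15: N = 64. At w = 30: N = 8.
ΔN = 8 − 64 = -56.

ΔN = -56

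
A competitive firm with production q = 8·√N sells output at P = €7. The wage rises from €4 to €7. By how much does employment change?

From P·MP_N = w with MP_N = 4·N^(-1/2), the labor demand is N(w) = (28/w)^(2).
At w = 4: N = 49. At w = 7: N = 16.
ΔN = 16 − 49 = -33.

ΔN = -33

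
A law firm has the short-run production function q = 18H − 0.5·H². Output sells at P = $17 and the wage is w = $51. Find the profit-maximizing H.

The marginal product of H is MP_H = 18 − H.
A price-taking firm hires until the value of the marginal product equals the wage: P·MP_H = w, so 17·(18 − H) = 51.
Then 18 − H = 3, giving H = 15.

H* = 15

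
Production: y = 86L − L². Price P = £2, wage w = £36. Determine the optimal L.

The marginal product of L is MP_L = 86 − 2L.
A price-taking firm hires until the value of the marginal product equals the wage: P·MP_L = w, so 2·(86 − 2L) = 36.
Then 86 − 2L = 18, giving L = 34.

L* = 34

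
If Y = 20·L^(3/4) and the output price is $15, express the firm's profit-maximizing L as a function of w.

MP_L = (3/4)·20·L^(-1/4) = 15·L^(-1/4).
Setting P·MP_L = w: 225·L^(-1/4) = w.
Solving for L: L^(-1/4) = w/225, so L = (225/w)^(4).

L(w) = (225/w)^(4)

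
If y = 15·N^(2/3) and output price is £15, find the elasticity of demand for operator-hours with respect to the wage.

ε = -3

MP_N = (2/3)·15·N^(-1/3), so P·MP_N = w gives 150·N^(-1/3) = w.
Solving, N(w) = (150/w)^(3). This is a constant-elasticity form: N ∝ w^(−3), so ε = −3.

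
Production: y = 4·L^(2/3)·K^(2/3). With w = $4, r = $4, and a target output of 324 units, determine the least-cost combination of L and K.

L* = 27, K* = 27

Cost minimization requires the marginal rate of technical substitution to equal the input-price ratio: MP_L/MP_K = w/r.
Here MP_L/MP_K = (2/3)·(K/L)/(2/3) = (K/L). Setting this equal to 4/4 = 1 gives K = L.
Substituting into y = 324: 4·L^(2/3)·(L)^(2/3) = 324.
Solving, L = 27 and K = 27.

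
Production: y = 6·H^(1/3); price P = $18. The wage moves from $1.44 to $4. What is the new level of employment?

From P·MP_H = w with MP_H = 2·H^(-2/3), the labor demand is H(w) = (36/w)^(3/2).
At w = 1.44: H = 125. At w = 4: H = 27.

H* = 27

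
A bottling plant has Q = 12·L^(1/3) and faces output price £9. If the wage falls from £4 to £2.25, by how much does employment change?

ΔL = 37

From P·MP_L = w with MP_L = 4·L^(-2/3), the labor demand is L(w) = (36/w)^(3/2).
At w = 4: L = 27. At w = 2.25: L = 64.
ΔL = 64 − 27 = 37.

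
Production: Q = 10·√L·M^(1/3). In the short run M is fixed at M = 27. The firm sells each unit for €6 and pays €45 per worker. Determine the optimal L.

With M = 27, MP_L = (1/2)·10·L^(-1/2)·27^(1/3) = 15·L^(-1/2).
Profit maximization for a price taker requires P·MP_L = w: 6·15·L^(-1/2) = 45.
So L^(-1/2) = 0.5, which gives L = 4.

L* = 4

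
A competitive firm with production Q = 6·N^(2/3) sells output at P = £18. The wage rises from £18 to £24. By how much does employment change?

From P·MP_N = w with MP_N = 4·N^(-1/3), the labor demand is N(w) = (72/w)^(3).
At w = 18: N = 64. At w = 24: N = 27.
ΔN = 27 − 64 = -37.

ΔN = -37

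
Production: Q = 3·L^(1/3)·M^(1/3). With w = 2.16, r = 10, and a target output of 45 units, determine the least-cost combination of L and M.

Cost minimization requires the marginal rate of technical substitution to equal the input-price ratio: MP_L/MP_M = w/r.
Here MP_L/MP_M = (1/3)·(M/L)/(1/3) = (M/L). Setting this equal to 2.16/10 = 0.216 gives M = 0.216L.
Substituting into Q = 45: 3·L^(1/3)·(0.216L)^(1/3) = 45.
Solving, L = 125 and M = 27.

L* = 125, M* = 27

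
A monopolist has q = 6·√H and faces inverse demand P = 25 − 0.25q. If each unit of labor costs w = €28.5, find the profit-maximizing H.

H* = 4

Marginal revenue from the inverse demand is MR = 25 − 0.5q.
The marginal product is MP_H = 3·H^(-1/2).
A monopolist hires until marginal revenue product equals the wage: MR·MP_H = w.
At H, q = 6·√H. Substituting and solving: (25 − 3·√H)·3·H^(-1/2) = 28.5 gives H = 4.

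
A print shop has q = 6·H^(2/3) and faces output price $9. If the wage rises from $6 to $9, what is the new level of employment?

From P·MP_H = w with MP_H = 4·H^(-1/3), the labor demand is H(w) = (36/w)^(3).
At w = 6: H = 216. At w = 9: H = 64.

H* = 64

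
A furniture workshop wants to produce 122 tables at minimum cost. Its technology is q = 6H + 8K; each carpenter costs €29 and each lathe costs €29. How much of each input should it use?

The inputs are perfect substitutes, so the firm uses whichever has the lower cost per unit of output.
Cost per unit of output via H is w/6 = 29/6; via K it is r/8 = 3.625. K is cheaper.
Producing q = 122 with K alone: H = 0, K = 15.25.

H* = 0, K* = 15.25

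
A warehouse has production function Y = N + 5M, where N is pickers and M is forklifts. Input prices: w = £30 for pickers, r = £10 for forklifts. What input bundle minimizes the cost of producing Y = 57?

N* = 0, M* = 11.4

The inputs are perfect substitutes, so the firm uses whichever has the lower cost per unit of output.
Cost per unit of output via N is 30; via M it is 2. M is cheaper.
Producing Y = 57 with M alone: N = 0, M = 11.4.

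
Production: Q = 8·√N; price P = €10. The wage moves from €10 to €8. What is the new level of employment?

N* = 25

From P·MP_N = w with MP_N = 4·N^(-1/2), the labor demand is N(w) = (40/w)^(2).
At w = 10: N = 16. At w = 8: N = 25.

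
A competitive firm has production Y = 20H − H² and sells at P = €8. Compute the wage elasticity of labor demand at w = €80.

ε = -1

From P·MP_H = w with MP_H = 20 − 2H, labor demand is H(w) = (20 − w/8)/2.
dH/dw = −1/(16) = -0.0625.
At w = 80, H = 5, so ε = (dH/dw)·(w/H) = (-0.0625)·(80/5) = -1.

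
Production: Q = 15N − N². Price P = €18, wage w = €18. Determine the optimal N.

N* = 7

The marginal product of N is MP_N = 15 − 2N.
A price-taking firm hires until the value of the marginal product equals the wage: P·MP_N = w, so 18·(15 − 2N) = 18.
Then 15 − 2N = 1, giving N = 7.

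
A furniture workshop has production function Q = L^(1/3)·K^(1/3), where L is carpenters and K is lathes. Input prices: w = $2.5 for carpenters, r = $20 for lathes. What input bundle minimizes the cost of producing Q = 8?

Cost minimization requires the marginal rate of technical substitution to equal the input-price ratio: MP_L/MP_K = w/r.
Here MP_L/MP_K = (1/3)·(K/L)/(1/3) = (K/L). Setting this equal to 2.5/20 = 0.125 gives K = 0.125L.
Substituting into Q = 8: L^(1/3)·(0.125L)^(1/3) = 8.
Solving, L = 64 and K = 8.

L* = 64, K* = 8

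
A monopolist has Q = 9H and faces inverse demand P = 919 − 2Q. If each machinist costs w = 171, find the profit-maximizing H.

Marginal revenue from the inverse demand is MR = 919 − 4Q.
The marginal product is MP_H = 9.
A monopolist hires until marginal revenue product equals the wage: MR·MP_H = w.
(919 − 36H)·9 = 171, so H = 25.

H* = 25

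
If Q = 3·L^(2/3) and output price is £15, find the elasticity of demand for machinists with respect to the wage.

MP_L = (2/3)·3·L^(-1/3), so P·MP_L = w gives 30·L^(-1/3) = w.
Solving, L(w) = (30/w)^(3). This is a constant-elasticity form: L ∝ w^(−3), so ε = −3.

ε = -3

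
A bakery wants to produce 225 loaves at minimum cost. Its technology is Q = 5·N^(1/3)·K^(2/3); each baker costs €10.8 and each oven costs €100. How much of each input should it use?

Cost minimization requires the marginal rate of technical substitution to equal the input-price ratio: MP_N/MP_K = w/r.
Here MP_N/MP_K = (1/3)·(K/N)/(2/3) = 0.5·(K/N). Setting this equal to 10.8/100 = 0.108 gives K = 0.216N.
Substituting into Q = 225: 5·N^(1/3)·(0.216N)^(2/3) = 225.
Solving, N = 125 and K = 27.

N* = 125, K* = 27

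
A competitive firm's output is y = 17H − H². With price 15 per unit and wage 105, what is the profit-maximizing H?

The marginal product of H is MP_H = 17 − 2H.
A price-taking firm hires until the value of the marginal product equals the wage: P·MP_H = w, so 15·(17 − 2H) = 105.
Then 17 − 2H = 7, giving H = 5.

H* = 5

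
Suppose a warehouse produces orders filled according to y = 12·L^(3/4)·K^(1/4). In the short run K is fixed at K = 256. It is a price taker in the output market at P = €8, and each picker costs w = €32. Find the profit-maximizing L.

With K = 256, MP_L = (3/4)·12·L^(-1/4)·256^(1/4) = 36·L^(-1/4).
Profit maximization for a price taker requires P·MP_L = w: 8·36·L^(-1/4) = 32.
So L^(-1/4) = 1/9, which gives L = 6561.

L* = 6561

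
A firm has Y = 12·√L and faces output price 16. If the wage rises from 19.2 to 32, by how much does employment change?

From P·MP_L = w with MP_L = 6·L^(-1/2), the labor demand is L(w) = (96/w)^(2).
At w = 19.2: L = 25. At w = 32: L = 9.
ΔL = 9 − 25 = -16.

ΔL = -16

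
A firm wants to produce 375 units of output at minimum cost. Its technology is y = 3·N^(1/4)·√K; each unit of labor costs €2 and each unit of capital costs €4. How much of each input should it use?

N* = 625, K* = 625

Cost minimization requires the marginal rate of technical substitution to equal the input-price ratio: MP_N/MP_K = w/r.
Here MP_N/MP_K = (1/4)·(K/N)/(1/2) = 0.5·(K/N). Setting this equal to 2/4 = 0.5 gives K = N.
Substituting into y = 375: 3·N^(1/4)·(N)^(1/2) = 375.
Solving, N = 625 and K = 625.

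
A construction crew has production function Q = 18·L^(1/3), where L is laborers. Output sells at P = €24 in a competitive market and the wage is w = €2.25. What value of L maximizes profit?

L* = 512

MP_L = (1/3)·18·L^(-2/3) = 6·L^(-2/3).
Profit maximization for a price taker requires P·MP_L = w: 24·6·L^(-2/3) = 2.25.
So L^(-2/3) = 0.015625, which gives L = 512.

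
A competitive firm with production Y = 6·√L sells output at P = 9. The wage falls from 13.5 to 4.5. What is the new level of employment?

L* = 36

From P·MP_L = w with MP_L = 3·L^(-1/2), the labor demand is L(w) = (27/w)^(2).
At w = 13.5: L = 4. At w = 4.5: L = 36.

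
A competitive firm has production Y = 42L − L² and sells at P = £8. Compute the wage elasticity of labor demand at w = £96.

ε = -0.4

From P·MP_L = w with MP_L = 42 − 2L, labor demand is L(w) = (42 − w/8)/2.
dL/dw = −1/(16) = -0.0625.
At w = 96, L = 15, so ε = (dL/dw)·(w/L) = (-0.0625)·(96/15) = -0.4.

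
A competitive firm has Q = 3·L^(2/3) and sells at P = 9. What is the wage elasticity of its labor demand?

ε = -3

MP_L = (2/3)·3·L^(-1/3), so P·MP_L = w gives 18·L^(-1/3) = w.
Solving, L(w) = (18/w)^(3). This is a constant-elasticity form: L ∝ w^(−3), so ε = −3.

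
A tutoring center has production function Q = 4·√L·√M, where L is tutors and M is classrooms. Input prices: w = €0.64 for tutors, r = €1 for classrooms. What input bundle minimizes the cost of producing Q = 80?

L* = 25, M* = 16

Cost minimization requires the marginal rate of technical substitution to equal the input-price ratio: MP_L/MP_M = w/r.
Here MP_L/MP_M = (1/2)·(M/L)/(1/2) = (M/L). Setting this equal to 0.64/1 = 0.64 gives M = 0.64L.
Substituting into Q = 80: 4·L^(1/2)·(0.64L)^(1/2) = 80.
Solving, L = 25 and M = 16.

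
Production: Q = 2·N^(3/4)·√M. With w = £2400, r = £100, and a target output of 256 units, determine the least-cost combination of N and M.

N* = 16, M* = 256

Cost minimization requires the marginal rate of technical substitution to equal the input-price ratio: MP_N/MP_M = w/r.
Here MP_N/MP_M = (3/4)·(M/N)/(1/2) = 1.5·(M/N). Setting this equal to 2400/100 = 24 gives M = 16N.
Substituting into Q = 256: 2·N^(3/4)·(16N)^(1/2) = 256.
Solving, N = 16 and M = 256.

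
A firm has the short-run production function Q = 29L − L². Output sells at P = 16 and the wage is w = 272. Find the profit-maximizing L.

L* = 6

The marginal product of L is MP_L = 29 − 2L.
A price-taking firm hires until the value of the marginal product equals the wage: P·MP_L = w, so 16·(29 − 2L) = 272.
Then 29 − 2L = 17, giving L = 6.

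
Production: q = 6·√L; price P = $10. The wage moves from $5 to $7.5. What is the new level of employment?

L* = 16

From P·MP_L = w with MP_L = 3·L^(-1/2), the labor demand is L(w) = (30/w)^(2).
At w = 5: L = 36. At w = 7.5: L = 16.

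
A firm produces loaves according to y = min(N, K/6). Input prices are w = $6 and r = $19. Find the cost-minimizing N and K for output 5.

N* = 5, K* = 30

With a fixed-proportions technology, the cost-minimizing bundle uses no slack in either input: N = K/6 = y.
So N = 5 and K = 6·5 = 30.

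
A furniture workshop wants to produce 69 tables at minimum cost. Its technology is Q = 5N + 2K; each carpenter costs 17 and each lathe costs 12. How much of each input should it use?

The inputs are perfect substitutes, so the firm uses whichever has the lower cost per unit of output.
Cost per unit of output via N is w/5 = 3.4; via K it is r/2 = 6. N is cheaper.
Producing Q = 69 with N alone: N = 13.8, K = 0.

N* = 13.8, K* = 0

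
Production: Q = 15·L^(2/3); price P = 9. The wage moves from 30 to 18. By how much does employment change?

ΔL = 98

From P·MP_L = w with MP_L = 10·L^(-1/3), the labor demand is L(w) = (90/w)^(3).
At w = 30: L = 27. At w = 18: L = 125.
ΔL = 125 − 27 = 98.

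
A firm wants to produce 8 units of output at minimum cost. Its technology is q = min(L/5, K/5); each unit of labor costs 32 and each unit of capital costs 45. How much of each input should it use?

L* = 40, K* = 40

With a fixed-proportions technology, the cost-minimizing bundle uses no slack in either input: L/5 = K/5 = q.
So L = 5·8 = 40 and K = 5·8 = 40.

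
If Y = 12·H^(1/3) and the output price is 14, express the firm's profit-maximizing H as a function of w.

H(w) = (56/w)^(3/2)

MP_H = (1/3)·12·H^(-2/3) = 4·H^(-2/3).
Setting P·MP_H = w: 56·H^(-2/3) = w.
Solving for H: H^(-2/3) = w/56, so H = (56/w)^(3/2).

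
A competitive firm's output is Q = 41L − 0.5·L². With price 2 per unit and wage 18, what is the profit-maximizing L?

The marginal product of L is MP_L = 41 − L.
A price-taking firm hires until the value of the marginal product equals the wage: P·MP_L = w, so 2·(41 − L) = 18.
Then 41 − L = 9, giving L = 32.

L* = 32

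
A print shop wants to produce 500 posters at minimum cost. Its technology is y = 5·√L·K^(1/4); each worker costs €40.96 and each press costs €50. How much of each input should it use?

L* = 625, K* = 256

Cost minimization requires the marginal rate of technical substitution to equal the input-price ratio: MP_L/MP_K = w/r.
Here MP_L/MP_K = (1/2)·(K/L)/(1/4) = 2·(K/L). Setting this equal to 40.96/50 = 0.8192 gives K = 0.4096L.
Substituting into y = 500: 5·L^(1/2)·(0.4096L)^(1/4) = 500.
Solving, L = 625 and K = 256.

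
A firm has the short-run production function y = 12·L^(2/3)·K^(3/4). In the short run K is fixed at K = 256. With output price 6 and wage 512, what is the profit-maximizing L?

L* = 216

With K = 256, MP_L = (2/3)·12·L^(-1/3)·256^(3/4) = 512·L^(-1/3).
Profit maximization for a price taker requires P·MP_L = w: 6·512·L^(-1/3) = 512.
So L^(-1/3) = 1/6, which gives L = 216.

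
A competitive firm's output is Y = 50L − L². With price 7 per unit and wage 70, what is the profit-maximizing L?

The marginal product of L is MP_L = 50 − 2L.
A price-taking firm hires until the value of the marginal product equals the wage: P·MP_L = w, so 7·(50 − 2L) = 70.
Then 50 − 2L = 10, giving L = 20.

L* = 20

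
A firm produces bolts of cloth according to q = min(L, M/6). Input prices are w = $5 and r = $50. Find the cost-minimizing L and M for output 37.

L* = 37, M* = 222

With a fixed-proportions technology, the cost-minimizing bundle uses no slack in either input: L = M/6 = q.
So L = 37 and M = 6·37 = 222.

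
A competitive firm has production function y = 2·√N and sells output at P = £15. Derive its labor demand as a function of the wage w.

MP_N = (1/2)·2·N^(-1/2) = N^(-1/2).
Setting P·MP_N = w: 15·N^(-1/2) = w.
Solving for N: N^(-1/2) = w/15, so N = (15/w)^(2).

N(w) = 225/w²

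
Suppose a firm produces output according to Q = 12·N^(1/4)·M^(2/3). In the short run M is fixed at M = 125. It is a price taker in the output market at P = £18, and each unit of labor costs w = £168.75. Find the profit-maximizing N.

N* = 16

With M = 125, MP_N = (1/4)·12·N^(-3/4)·125^(2/3) = 75·N^(-3/4).
Profit maximization for a price taker requires P·MP_N = w: 18·75·N^(-3/4) = 168.75.
So N^(-3/4) = 0.125, which gives N = 16.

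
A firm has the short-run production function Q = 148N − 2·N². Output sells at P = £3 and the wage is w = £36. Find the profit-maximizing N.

N* = 34

The marginal product of N is MP_N = 148 − 4N.
A price-taking firm hires until the value of the marginal product equals the wage: P·MP_N = w, so 3·(148 − 4N) = 36.
Then 148 − 4N = 12, giving N = 34.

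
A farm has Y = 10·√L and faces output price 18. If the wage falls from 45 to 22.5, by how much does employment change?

From P·MP_L = w with MP_L = 5·L^(-1/2), the labor demand is L(w) = (90/w)^(2).
At w = 45: L = 4. At w = 22.5: L = 16.
ΔL = 16 − 4 = 12.

ΔL = 12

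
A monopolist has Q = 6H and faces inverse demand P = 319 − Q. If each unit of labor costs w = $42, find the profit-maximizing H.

H* = 26

Marginal revenue from the inverse demand is MR = 319 − 2Q.
The marginal product is MP_H = 6.
A monopolist hires until marginal revenue product equals the wage: MR·MP_H = w.
(319 − 12H)·6 = 42, so H = 26.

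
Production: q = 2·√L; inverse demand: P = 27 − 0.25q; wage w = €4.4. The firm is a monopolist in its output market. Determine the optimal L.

L* = 25

Marginal revenue from the inverse demand is MR = 27 − 0.5q.
The marginal product is MP_L = L^(-1/2).
A monopolist hires until marginal revenue product equals the wage: MR·MP_L = w.
At L, q = 2·√L. Substituting and solving: (27 − √L)·L^(-1/2) = 4.4 gives L = 25.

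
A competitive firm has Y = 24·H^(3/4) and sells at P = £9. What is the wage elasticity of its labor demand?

MP_H = (3/4)·24·H^(-1/4), so P·MP_H = w gives 162·H^(-1/4) = w.
Solving, H(w) = (162/w)^(4). This is a constant-elasticity form: H ∝ w^(−4), so ε = −4.

ε = -4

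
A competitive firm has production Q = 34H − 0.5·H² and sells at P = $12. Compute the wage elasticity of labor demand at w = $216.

From P·MP_H = w with MP_H = 34 − H, labor demand is H(w) = 34 − w/12.
dH/dw = −1/(12) = -1/12.
At w = 216, H = 16, so ε = (dH/dw)·(w/H) = (-1/12)·(216/16) = -1.125.

ε = -1.125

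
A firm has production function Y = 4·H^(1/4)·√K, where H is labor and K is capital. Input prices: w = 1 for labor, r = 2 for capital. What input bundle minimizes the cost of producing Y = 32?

Cost minimization requires the marginal rate of technical substitution to equal the input-price ratio: MP_H/MP_K = w/r.
Here MP_H/MP_K = (1/4)·(K/H)/(1/2) = 0.5·(K/H). Setting this equal to 1/2 = 0.5 gives K = H.
Substituting into Y = 32: 4·H^(1/4)·(H)^(1/2) = 32.
Solving, H = 16 and K = 16.

H* = 16, K* = 16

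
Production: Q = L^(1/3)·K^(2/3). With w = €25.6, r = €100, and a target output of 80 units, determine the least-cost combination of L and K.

L* = 125, K* = 64

Cost minimization requires the marginal rate of technical substitution to equal the input-price ratio: MP_L/MP_K = w/r.
Here MP_L/MP_K = (1/3)·(K/L)/(2/3) = 0.5·(K/L). Setting this equal to 25.6/100 = 0.256 gives K = 0.512L.
Substituting into Q = 80: L^(1/3)·(0.512L)^(2/3) = 80.
Solving, L = 125 and K = 64.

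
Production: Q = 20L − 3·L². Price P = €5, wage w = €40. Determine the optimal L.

The marginal product of L is MP_L = 20 − 6L.
A price-taking firm hires until the value of the marginal product equals the wage: P·MP_L = w, so 5·(20 − 6L) = 40.
Then 20 − 6L = 8, giving L = 2.

L* = 2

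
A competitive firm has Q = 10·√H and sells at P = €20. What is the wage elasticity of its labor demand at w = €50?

ε = -2

MP_H = (1/2)·10·H^(-1/2), so P·MP_H = w gives 100·H^(-1/2) = w.
Solving, H(w) = (100/w)^(2). This is a constant-elasticity form: H ∝ w^(−2), so ε = −2.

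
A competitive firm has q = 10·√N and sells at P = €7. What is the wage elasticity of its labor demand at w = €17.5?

MP_N = (1/2)·10·N^(-1/2), so P·MP_N = w gives 35·N^(-1/2) = w.
Solving, N(w) = (35/w)^(2). This is a constant-elasticity form: N ∝ w^(−2), so ε = −2.

ε = -2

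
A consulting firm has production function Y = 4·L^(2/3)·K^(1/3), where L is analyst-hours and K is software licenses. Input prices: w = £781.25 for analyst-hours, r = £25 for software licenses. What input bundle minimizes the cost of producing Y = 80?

Cost minimization requires the marginal rate of technical substitution to equal the input-price ratio: MP_L/MP_K = w/r.
Here MP_L/MP_K = (2/3)·(K/L)/(1/3) = 2·(K/L). Setting this equal to 781.25/25 = 31.25 gives K = 15.625L.
Substituting into Y = 80: 4·L^(2/3)·(15.625L)^(1/3) = 80.
Solving, L = 8 and K = 125.

L* = 8, K* = 125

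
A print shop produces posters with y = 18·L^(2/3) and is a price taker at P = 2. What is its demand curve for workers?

L(w) = 13824/w³

MP_L = (2/3)·18·L^(-1/3) = 12·L^(-1/3).
Setting P·MP_L = w: 24·L^(-1/3) = w.
Solving for L: L^(-1/3) = w/24, so L = (24/w)^(3).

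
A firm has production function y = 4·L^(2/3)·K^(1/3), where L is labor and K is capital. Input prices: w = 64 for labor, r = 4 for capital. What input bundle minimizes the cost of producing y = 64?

Cost minimization requires the marginal rate of technical substitution to equal the input-price ratio: MP_L/MP_K = w/r.
Here MP_L/MP_K = (2/3)·(K/L)/(1/3) = 2·(K/L). Setting this equal to 64/4 = 16 gives K = 8L.
Substituting into y = 64: 4·L^(2/3)·(8L)^(1/3) = 64.
Solving, L = 8 and K = 64.

L* = 8, K* = 64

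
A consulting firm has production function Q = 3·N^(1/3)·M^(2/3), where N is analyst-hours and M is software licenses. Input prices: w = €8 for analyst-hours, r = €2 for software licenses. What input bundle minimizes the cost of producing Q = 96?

N* = 8, M* = 64

Cost minimization requires the marginal rate of technical substitution to equal the input-price ratio: MP_N/MP_M = w/r.
Here MP_N/MP_M = (1/3)·(M/N)/(2/3) = 0.5·(M/N). Setting this equal to 8/2 = 4 gives M = 8N.
Substituting into Q = 96: 3·N^(1/3)·(8N)^(2/3) = 96.
Solving, N = 8 and M = 64.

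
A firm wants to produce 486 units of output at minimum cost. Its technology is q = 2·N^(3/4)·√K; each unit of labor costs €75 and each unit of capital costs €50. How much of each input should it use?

Cost minimization requires the marginal rate of technical substitution to equal the input-price ratio: MP_N/MP_K = w/r.
Here MP_N/MP_K = (3/4)·(K/N)/(1/2) = 1.5·(K/N). Setting this equal to 75/50 = 1.5 gives K = N.
Substituting into q = 486: 2·N^(3/4)·(N)^(1/2) = 486.
Solving, N = 81 and K = 81.

N* = 81, K* = 81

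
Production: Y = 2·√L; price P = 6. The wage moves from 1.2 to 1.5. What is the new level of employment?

L* = 16

From P·MP_L = w with MP_L = L^(-1/2), the labor demand is L(w) = (6/w)^(2).
At w = 1.2: L = 25. At w = 1.5: L = 16.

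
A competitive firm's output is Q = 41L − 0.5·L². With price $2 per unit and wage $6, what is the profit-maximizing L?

The marginal product of L is MP_L = 41 − L.
A price-taking firm hires until the value of the marginal product equals the wage: P·MP_L = w, so 2·(41 − L) = 6.
Then 41 − L = 3, giving L = 38.

L* = 38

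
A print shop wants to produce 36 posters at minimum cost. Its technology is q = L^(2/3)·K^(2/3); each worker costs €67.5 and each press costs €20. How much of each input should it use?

Cost minimization requires the marginal rate of technical substitution to equal the input-price ratio: MP_L/MP_K = w/r.
Here MP_L/MP_K = (2/3)·(K/L)/(2/3) = (K/L). Setting this equal to 67.5/20 = 3.375 gives K = 3.375L.
Substituting into q = 36: L^(2/3)·(3.375L)^(2/3) = 36.
Solving, L = 8 and K = 27.

L* = 8, K* = 27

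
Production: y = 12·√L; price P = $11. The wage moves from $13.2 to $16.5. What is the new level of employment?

From P·MP_L = w with MP_L = 6·L^(-1/2), the labor demand is L(w) = (66/w)^(2).
At w = 13.2: L = 25. At w = 16.5: L = 16.

L* = 16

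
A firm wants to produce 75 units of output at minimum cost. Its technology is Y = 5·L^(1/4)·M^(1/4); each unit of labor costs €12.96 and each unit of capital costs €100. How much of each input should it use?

L* = 625, M* = 81

Cost minimization requires the marginal rate of technical substitution to equal the input-price ratio: MP_L/MP_M = w/r.
Here MP_L/MP_M = (1/4)·(M/L)/(1/4) = (M/L). Setting this equal to 12.96/100 = 0.1296 gives M = 0.1296L.
Substituting into Y = 75: 5·L^(1/4)·(0.1296L)^(1/4) = 75.
Solving, L = 625 and M = 81.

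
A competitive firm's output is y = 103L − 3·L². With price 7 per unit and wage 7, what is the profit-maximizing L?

The marginal product of L is MP_L = 103 − 6L.
A price-taking firm hires until the value of the marginal product equals the wage: P·MP_L = w, so 7·(103 − 6L) = 7.
Then 103 − 6L = 1, giving L = 17.

L* = 17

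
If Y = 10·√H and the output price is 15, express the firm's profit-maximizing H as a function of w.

H(w) = 5625/w²

MP_H = (1/2)·10·H^(-1/2) = 5·H^(-1/2).
Setting P·MP_H = w: 75·H^(-1/2) = w.
Solving for H: H^(-1/2) = w/75, so H = (75/w)^(2).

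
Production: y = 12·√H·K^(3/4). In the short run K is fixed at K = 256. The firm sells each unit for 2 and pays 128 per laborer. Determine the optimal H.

With K = 256, MP_H = (1/2)·12·H^(-1/2)·256^(3/4) = 384·H^(-1/2).
Profit maximization for a price taker requires P·MP_H = w: 2·384·H^(-1/2) = 128.
So H^(-1/2) = 1/6, which gives H = 36.

H* = 36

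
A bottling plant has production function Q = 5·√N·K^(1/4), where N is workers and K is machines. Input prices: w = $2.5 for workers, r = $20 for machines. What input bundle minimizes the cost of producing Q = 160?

N* = 256, K* = 16

Cost minimization requires the marginal rate of technical substitution to equal the input-price ratio: MP_N/MP_K = w/r.
Here MP_N/MP_K = (1/2)·(K/N)/(1/4) = 2·(K/N). Setting this equal to 2.5/20 = 0.125 gives K = 0.0625N.
Substituting into Q = 160: 5·N^(1/2)·(0.0625N)^(1/4) = 160.
Solving, N = 256 and K = 16.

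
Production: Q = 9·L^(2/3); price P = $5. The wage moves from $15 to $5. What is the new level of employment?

From P·MP_L = w with MP_L = 6·L^(-1/3), the labor demand is L(w) = (30/w)^(3).
At w = 15: L = 8. At w = 5: L = 216.

L* = 216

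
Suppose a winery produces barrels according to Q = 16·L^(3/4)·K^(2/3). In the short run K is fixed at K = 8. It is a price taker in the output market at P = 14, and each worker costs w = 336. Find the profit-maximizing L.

With K = 8, MP_L = (3/4)·16·L^(-1/4)·8^(2/3) = 48·L^(-1/4).
Profit maximization for a price taker requires P·MP_L = w: 14·48·L^(-1/4) = 336.
So L^(-1/4) = 0.5, which gives L = 16.

L* = 16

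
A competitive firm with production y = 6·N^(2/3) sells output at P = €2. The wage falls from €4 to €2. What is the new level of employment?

From P·MP_N = w with MP_N = 4·N^(-1/3), the labor demand is N(w) = (8/w)^(3).
At w = 4: N = 8. At w = 2: N = 64.

N* = 64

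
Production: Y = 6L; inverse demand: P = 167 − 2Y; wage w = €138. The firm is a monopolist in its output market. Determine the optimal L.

Marginal revenue from the inverse demand is MR = 167 − 4Y.
The marginal product is MP_L = 6.
A monopolist hires until marginal revenue product equals the wage: MR·MP_L = w.
(167 − 24L)·6 = 138, so L = 6.

L* = 6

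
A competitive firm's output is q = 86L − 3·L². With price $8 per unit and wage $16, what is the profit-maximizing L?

L* = 14

The marginal product of L is MP_L = 86 − 6L.
A price-taking firm hires until the value of the marginal product equals the wage: P·MP_L = w, so 8·(86 − 6L) = 16.
Then 86 − 6L = 2, giving L = 14.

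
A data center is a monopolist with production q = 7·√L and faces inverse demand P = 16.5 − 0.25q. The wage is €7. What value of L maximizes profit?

Marginal revenue from the inverse demand is MR = 16.5 − 0.5q.
The marginal product is MP_L = 3.5·L^(-1/2).
A monopolist hires until marginal revenue product equals the wage: MR·MP_L = w.
At L, q = 7·√L. Substituting and solving: (16.5 − 3.5·√L)·3.5·L^(-1/2) = 7 gives L = 9.

L* = 9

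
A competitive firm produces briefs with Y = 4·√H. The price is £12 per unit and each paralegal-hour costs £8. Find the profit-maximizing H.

MP_H = (1/2)·4·H^(-1/2) = 2·H^(-1/2).
Profit maximization for a price taker requires P·MP_H = w: 12·2·H^(-1/2) = 8.
So H^(-1/2) = 1/3, which gives H = 9.

H* = 9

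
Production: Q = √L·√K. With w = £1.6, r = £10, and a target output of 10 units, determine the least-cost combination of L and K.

Cost minimization requires the marginal rate of technical substitution to equal the input-price ratio: MP_L/MP_K = w/r.
Here MP_L/MP_K = (1/2)·(K/L)/(1/2) = (K/L). Setting this equal to 1.6/10 = 0.16 gives K = 0.16L.
Substituting into Q = 10: L^(1/2)·(0.16L)^(1/2) = 10.
Solving, L = 25 and K = 4.

L* = 25, K* = 4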